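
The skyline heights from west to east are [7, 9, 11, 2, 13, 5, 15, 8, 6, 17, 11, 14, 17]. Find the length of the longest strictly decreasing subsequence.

3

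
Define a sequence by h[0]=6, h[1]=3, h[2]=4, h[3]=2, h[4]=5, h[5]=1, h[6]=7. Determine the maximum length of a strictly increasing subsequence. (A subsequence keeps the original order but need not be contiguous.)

4

Track the smallest tail for each achievable length (strict):
6 → extends → [6]
3 → replaces 6 → [3]
4 → extends → [3, 4]
2 → replaces 3 → [2, 4]
5 → extends → [2, 4, 5]
1 → replaces 2 → [1, 4, 5]
7 → extends → [1, 4, 5, 7]
Four tails, so the longest strictly increasing subsequence has length 4 (e.g. 3, 4, 5, 7).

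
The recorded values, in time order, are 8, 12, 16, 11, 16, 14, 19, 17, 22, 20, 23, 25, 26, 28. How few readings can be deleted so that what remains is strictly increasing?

Fewest deletions = n − (longest strictly increasing subsequence).
i:      1  2  3  4  5  6  7  8  9 10 11 12 13 14
a[i]:   8 12 16 11 16 14 19 17 22 20 23 25 26 28
dp:     1  2  3  2  3  3  4  4  5  5  6  7  8  9
max dp = 9, so deletions = 14 − 9 = 5.

5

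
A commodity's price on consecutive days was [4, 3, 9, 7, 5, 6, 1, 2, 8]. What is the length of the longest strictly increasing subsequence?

4

Track the smallest tail for each achievable length (strict):
4 → extends → [4]
3 → replaces 4 → [3]
9 → extends → [3, 9]
7 → replaces 9 → [3, 7]
5 → replaces 7 → [3, 5]
6 → extends → [3, 5, 6]
1 → replaces 3 → [1, 5, 6]
2 → replaces 5 → [1, 2, 6]
8 → extends → [1, 2, 6, 8]
Four tails, so the longest strictly increasing subsequence has length 4 (e.g. 4, 5, 6, 8).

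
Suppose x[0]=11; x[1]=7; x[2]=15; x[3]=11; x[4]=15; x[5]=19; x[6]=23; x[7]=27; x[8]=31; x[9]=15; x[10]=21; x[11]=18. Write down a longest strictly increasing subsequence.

7, 11, 15, 19, 23, 27, 31

Patience tails give the LIS length; then backtrack through the dp parents:
11 → extends → [11]
7 → replaces 11 → [7]
15 → extends → [7, 15]
11 → replaces 15 → [7, 11]
15 → extends → [7, 11, 15]
19 → extends → [7, 11, 15, 19]
23 → extends → [7, 11, 15, 19, 23]
27 → extends → [7, 11, 15, 19, 23, 27]
31 → extends → [7, 11, 15, 19, 23, 27, 31]
15 → already a tail → [7, 11, 15, 19, 23, 27, 31]
21 → replaces 23 → [7, 11, 15, 19, 21, 27, 31]
18 → replaces 19 → [7, 11, 15, 18, 21, 27, 31]
Length 7; one witness is 7, 11, 15, 19, 23, 27, 31.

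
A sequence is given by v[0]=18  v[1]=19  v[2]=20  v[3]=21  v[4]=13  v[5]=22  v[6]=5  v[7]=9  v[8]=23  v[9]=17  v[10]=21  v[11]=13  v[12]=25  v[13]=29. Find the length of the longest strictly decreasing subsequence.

Let dp[i] be the longest strictly decreasing subsequence ending at i:
i:      0  1  2  3  4  5  6  7  8  9 10 11 12 13
v[i]:  18 19 20 21 13 22  5  9 23 17 21 13 25 29
dp:     1  1  1  1  2  1  3  3  1  2  2  3  1  1
Maximum is 3.

3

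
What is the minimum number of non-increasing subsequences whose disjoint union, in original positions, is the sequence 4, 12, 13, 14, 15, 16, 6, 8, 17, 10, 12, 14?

The minimum number of non-increasing subsequences covering a sequence equals the length of its longest strictly increasing subsequence.
LIS length is 7 (e.g. 4, 12, 13, 14, 15, 16, 17), so 7 piles are needed.

7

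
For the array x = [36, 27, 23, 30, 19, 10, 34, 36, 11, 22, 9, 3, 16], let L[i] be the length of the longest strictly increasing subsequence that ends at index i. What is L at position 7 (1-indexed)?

dp[i] = 1 + max{dp[j] : j<i, x[j]<x[i]} (or 1 if no such j):
i:      1  2  3  4  5  6  7  8  9 10 11 12 13
x[i]:  36 27 23 30 19 10 34 36 11 22  9  3 16
dp:     1  1  1  2  1  1  3  4  2  3  1  1  3
At index 7 the value is 3.

3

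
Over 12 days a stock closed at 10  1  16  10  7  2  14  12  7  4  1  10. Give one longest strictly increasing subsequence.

Patience tails give the LIS length; then backtrack through the dp parents:
10 → extends → [10]
1 → replaces 10 → [1]
16 → extends → [1, 16]
10 → replaces 16 → [1, 10]
7 → replaces 10 → [1, 7]
2 → replaces 7 → [1, 2]
14 → extends → [1, 2, 14]
12 → replaces 14 → [1, 2, 12]
7 → replaces 12 → [1, 2, 7]
4 → replaces 7 → [1, 2, 4]
1 → already a tail → [1, 2, 4]
10 → extends → [1, 2, 4, 10]
Length 4; one witness is 1, 2, 7, 10.

1, 2, 7, 10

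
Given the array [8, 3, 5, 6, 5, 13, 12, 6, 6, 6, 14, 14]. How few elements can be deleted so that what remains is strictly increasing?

Fewest deletions = n − (longest strictly increasing subsequence).
i:      1  2  3  4  5  6  7  8  9 10 11 12
a[i]:   8  3  5  6  5 13 12  6  6  6 14 14
dp:     1  1  2  3  2  4  4  3  3  3  5  5
max dp = 5, so deletions = 12 − 5 = 7.

7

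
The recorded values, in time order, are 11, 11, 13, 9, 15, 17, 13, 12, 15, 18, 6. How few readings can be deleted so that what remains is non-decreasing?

5

Fewest deletions = n − (longest non-decreasing subsequence).
Patience tails:
11 → extends → [11]
11 → extends → [11, 11]
13 → extends → [11, 11, 13]
9 → replaces 11 → [9, 11, 13]
15 → extends → [9, 11, 13, 15]
17 → extends → [9, 11, 13, 15, 17]
13 → replaces 15 → [9, 11, 13, 13, 17]
12 → replaces 13 → [9, 11, 12, 13, 17]
15 → replaces 17 → [9, 11, 12, 13, 15]
18 → extends → [9, 11, 12, 13, 15, 18]
6 → replaces 9 → [6, 11, 12, 13, 15, 18]
Longest non-decreasing subsequence has length 6, so deletions = 11 − 6 = 5.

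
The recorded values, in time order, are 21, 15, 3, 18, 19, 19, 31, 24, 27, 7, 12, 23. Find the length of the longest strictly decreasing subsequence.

Negate each value so 'decreasing' becomes 'increasing', then run patience tails on the negated sequence:
-21 → extends → [-21]
-15 → extends → [-21, -15]
-3 → extends → [-21, -15, -3]
-18 → replaces -15 → [-21, -18, -3]
-19 → replaces -18 → [-21, -19, -3]
-19 → already a tail → [-21, -19, -3]
-31 → replaces -21 → [-31, -19, -3]
-24 → replaces -19 → [-31, -24, -3]
-27 → replaces -24 → [-31, -27, -3]
-7 → replaces -3 → [-31, -27, -7]
-12 → replaces -7 → [-31, -27, -12]
-23 → replaces -12 → [-31, -27, -23]
Three tails, so the longest strictly decreasing subsequence of the original has length 3.

3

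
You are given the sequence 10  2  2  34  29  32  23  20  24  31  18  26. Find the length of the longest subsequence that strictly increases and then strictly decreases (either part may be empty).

6

inc[i] = longest strictly increasing subsequence ending at i; dec[i] = longest strictly decreasing subsequence starting at i:
i:      1  2  3  4  5  6  7  8  9 10 11 12
a[i]:  10  2  2 34 29 32 23 20 24 31 18 26
inc:    1  1  1  2  2  3  2  2  3  4  2  4
dec:    2  1  1  5  4  4  3  2  2  2  1  1
Best peak at i=4 (value 34): inc=2, dec=5, length 2+5−1 = 6.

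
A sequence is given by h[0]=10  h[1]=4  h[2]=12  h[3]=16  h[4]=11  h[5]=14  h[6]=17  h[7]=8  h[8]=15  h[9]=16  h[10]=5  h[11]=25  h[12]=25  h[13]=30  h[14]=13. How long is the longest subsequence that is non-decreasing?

Track the smallest tail for each achievable length (allowing ties):
10 → extends → [10]
4 → replaces 10 → [4]
12 → extends → [4, 12]
16 → extends → [4, 12, 16]
11 → replaces 12 → [4, 11, 16]
14 → replaces 16 → [4, 11, 14]
17 → extends → [4, 11, 14, 17]
8 → replaces 11 → [4, 8, 14, 17]
15 → replaces 17 → [4, 8, 14, 15]
16 → extends → [4, 8, 14, 15, 16]
5 → replaces 8 → [4, 5, 14, 15, 16]
25 → extends → [4, 5, 14, 15, 16, 25]
25 → extends → [4, 5, 14, 15, 16, 25, 25]
30 → extends → [4, 5, 14, 15, 16, 25, 25, 30]
13 → replaces 14 → [4, 5, 13, 15, 16, 25, 25, 30]
Eight tails, so the longest non-decreasing subsequence has length 8 (e.g. 10, 12, 14, 15, 16, 25, 25, 30).

8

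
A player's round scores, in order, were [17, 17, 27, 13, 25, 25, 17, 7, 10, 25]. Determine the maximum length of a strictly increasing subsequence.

3

Track the smallest tail for each achievable length (strict):
17 → extends → [17]
17 → already a tail → [17]
27 → extends → [17, 27]
13 → replaces 17 → [13, 27]
25 → replaces 27 → [13, 25]
25 → already a tail → [13, 25]
17 → replaces 25 → [13, 17]
7 → replaces 13 → [7, 17]
10 → replaces 17 → [7, 10]
25 → extends → [7, 10, 25]
Three tails, so the longest strictly increasing subsequence has length 3 (e.g. 13, 17, 25).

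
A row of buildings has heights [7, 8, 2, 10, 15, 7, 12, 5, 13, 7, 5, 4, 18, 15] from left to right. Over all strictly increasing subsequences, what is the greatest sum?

Let S[i] be the best sum of a strictly increasing subsequence ending at i:
i:      1  2  3  4  5  6  7  8  9 10 11 12 13 14
a[i]:   7  8  2 10 15  7 12  5 13  7  5  4 18 15
S:      7 15  2 25 40  9 37  7 50 14  7  6 68 65
Maximum is 68 (e.g. 7 + 8 + 10 + 12 + 13 + 18).

68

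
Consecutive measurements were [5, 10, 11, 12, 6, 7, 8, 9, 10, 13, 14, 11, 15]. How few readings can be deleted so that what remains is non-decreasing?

4

Fewest deletions = n − (longest non-decreasing subsequence).
i:      1  2  3  4  5  6  7  8  9 10 11 12 13
a[i]:   5 10 11 12  6  7  8  9 10 13 14 11 15
dp:     1  2  3  4  2  3  4  5  6  7  8  7  9
max dp = 9, so deletions = 13 − 9 = 4.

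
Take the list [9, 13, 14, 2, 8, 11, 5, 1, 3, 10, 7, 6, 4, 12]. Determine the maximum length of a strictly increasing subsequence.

Track the smallest tail for each achievable length (strict):
9 → extends → [9]
13 → extends → [9, 13]
14 → extends → [9, 13, 14]
2 → replaces 9 → [2, 13, 14]
8 → replaces 13 → [2, 8, 14]
11 → replaces 14 → [2, 8, 11]
5 → replaces 8 → [2, 5, 11]
1 → replaces 2 → [1, 5, 11]
3 → replaces 5 → [1, 3, 11]
10 → replaces 11 → [1, 3, 10]
7 → replaces 10 → [1, 3, 7]
6 → replaces 7 → [1, 3, 6]
4 → replaces 6 → [1, 3, 4]
12 → extends → [1, 3, 4, 12]
Four tails, so the longest strictly increasing subsequence has length 4 (e.g. 2, 8, 11, 12).

4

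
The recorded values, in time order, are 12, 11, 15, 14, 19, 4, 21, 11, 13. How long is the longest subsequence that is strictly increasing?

Track the smallest tail for each achievable length (strict):
12 → extends → [12]
11 → replaces 12 → [11]
15 → extends → [11, 15]
14 → replaces 15 → [11, 14]
19 → extends → [11, 14, 19]
4 → replaces 11 → [4, 14, 19]
21 → extends → [4, 14, 19, 21]
11 → replaces 14 → [4, 11, 19, 21]
13 → replaces 19 → [4, 11, 13, 21]
Four tails, so the longest strictly increasing subsequence has length 4 (e.g. 12, 15, 19, 21).

4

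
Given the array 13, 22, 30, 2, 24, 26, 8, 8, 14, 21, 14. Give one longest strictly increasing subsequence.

13, 22, 24, 26

Patience tails give the LIS length; then backtrack through the dp parents:
13 → extends → [13]
22 → extends → [13, 22]
30 → extends → [13, 22, 30]
2 → replaces 13 → [2, 22, 30]
24 → replaces 30 → [2, 22, 24]
26 → extends → [2, 22, 24, 26]
8 → replaces 22 → [2, 8, 24, 26]
8 → already a tail → [2, 8, 24, 26]
14 → replaces 24 → [2, 8, 14, 26]
21 → replaces 26 → [2, 8, 14, 21]
14 → already a tail → [2, 8, 14, 21]
Length 4; one witness is 13, 22, 24, 26.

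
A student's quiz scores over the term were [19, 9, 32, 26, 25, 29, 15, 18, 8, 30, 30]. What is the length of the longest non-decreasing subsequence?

5

Track the smallest tail for each achievable length (allowing ties):
19 → extends → [19]
9 → replaces 19 → [9]
32 → extends → [9, 32]
26 → replaces 32 → [9, 26]
25 → replaces 26 → [9, 25]
29 → extends → [9, 25, 29]
15 → replaces 25 → [9, 15, 29]
18 → replaces 29 → [9, 15, 18]
8 → replaces 9 → [8, 15, 18]
30 → extends → [8, 15, 18, 30]
30 → extends → [8, 15, 18, 30, 30]
Five tails, so the longest non-decreasing subsequence has length 5 (e.g. 19, 26, 29, 30, 30).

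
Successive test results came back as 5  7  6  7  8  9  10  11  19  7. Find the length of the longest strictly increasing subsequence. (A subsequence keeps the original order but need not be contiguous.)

8

Let dp[i] be the length of the longest such subsequence ending at index i:
i:      1  2  3  4  5  6  7  8  9 10
a[i]:   5  7  6  7  8  9 10 11 19  7
dp:     1  2  2  3  4  5  6  7  8  3
Maximum dp value is 8.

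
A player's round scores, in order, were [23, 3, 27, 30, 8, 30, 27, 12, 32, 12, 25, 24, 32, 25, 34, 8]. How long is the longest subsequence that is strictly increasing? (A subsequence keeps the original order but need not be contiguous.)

Track the smallest tail for each achievable length (strict):
23 → extends → [23]
3 → replaces 23 → [3]
27 → extends → [3, 27]
30 → extends → [3, 27, 30]
8 → replaces 27 → [3, 8, 30]
30 → already a tail → [3, 8, 30]
27 → replaces 30 → [3, 8, 27]
12 → replaces 27 → [3, 8, 12]
32 → extends → [3, 8, 12, 32]
12 → already a tail → [3, 8, 12, 32]
25 → replaces 32 → [3, 8, 12, 25]
24 → replaces 25 → [3, 8, 12, 24]
32 → extends → [3, 8, 12, 24, 32]
25 → replaces 32 → [3, 8, 12, 24, 25]
34 → extends → [3, 8, 12, 24, 25, 34]
8 → already a tail → [3, 8, 12, 24, 25, 34]
Six tails, so the longest strictly increasing subsequence has length 6 (e.g. 3, 8, 12, 25, 32, 34).

6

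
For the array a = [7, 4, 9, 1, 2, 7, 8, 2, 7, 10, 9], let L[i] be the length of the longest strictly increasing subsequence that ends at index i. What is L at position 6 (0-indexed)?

4

dp[i] = 1 + max{dp[j] : j<i, a[j]<a[i]} (or 1 if no such j):
i:      0  1  2  3  4  5  6  7  8  9 10
a[i]:   7  4  9  1  2  7  8  2  7 10  9
dp:     1  1  2  1  2  3  4  2  3  5  5
At index 6 the value is 4.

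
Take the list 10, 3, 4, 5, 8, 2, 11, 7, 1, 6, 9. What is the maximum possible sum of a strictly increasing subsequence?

31

Let S[i] be the best sum of a strictly increasing subsequence ending at i:
i:      1  2  3  4  5  6  7  8  9 10 11
a[i]:  10  3  4  5  8  2 11  7  1  6  9
S:     10  3  7 12 20  2 31 19  1 18 29
Maximum is 31 (e.g. 3 + 4 + 5 + 8 + 11).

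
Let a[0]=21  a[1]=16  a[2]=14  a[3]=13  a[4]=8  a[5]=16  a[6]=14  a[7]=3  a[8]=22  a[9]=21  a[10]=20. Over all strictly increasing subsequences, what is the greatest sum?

Let S[i] be the best sum of a strictly increasing subsequence ending at i:
i:      0  1  2  3  4  5  6  7  8  9 10
a[i]:  21 16 14 13  8 16 14  3 22 21 20
S:     21 16 14 13  8 30 27  3 52 51 50
Maximum is 52 (e.g. 14 + 16 + 22).

52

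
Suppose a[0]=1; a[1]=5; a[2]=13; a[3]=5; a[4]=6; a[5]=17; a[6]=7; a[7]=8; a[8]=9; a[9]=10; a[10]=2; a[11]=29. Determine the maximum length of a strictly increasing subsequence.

8

Track the smallest tail for each achievable length (strict):
1 → extends → [1]
5 → extends → [1, 5]
13 → extends → [1, 5, 13]
5 → already a tail → [1, 5, 13]
6 → replaces 13 → [1, 5, 6]
17 → extends → [1, 5, 6, 17]
7 → replaces 17 → [1, 5, 6, 7]
8 → extends → [1, 5, 6, 7, 8]
9 → extends → [1, 5, 6, 7, 8, 9]
10 → extends → [1, 5, 6, 7, 8, 9, 10]
2 → replaces 5 → [1, 2, 6, 7, 8, 9, 10]
29 → extends → [1, 2, 6, 7, 8, 9, 10, 29]
Eight tails, so the longest strictly increasing subsequence has length 8 (e.g. 1, 5, 6, 7, 8, 9, 10, 29).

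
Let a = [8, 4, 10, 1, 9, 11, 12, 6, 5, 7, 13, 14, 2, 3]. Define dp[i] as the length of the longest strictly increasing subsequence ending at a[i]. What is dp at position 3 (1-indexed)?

dp[i] = 1 + max{dp[j] : j<i, a[j]<a[i]} (or 1 if no such j):
i:      1  2  3  4  5  6  7  8  9 10 11 12 13 14
a[i]:   8  4 10  1  9 11 12  6  5  7 13 14  2  3
dp:     1  1  2  1  2  3  4  2  2  3  5  6  2  3
At index 3 the value is 2.

2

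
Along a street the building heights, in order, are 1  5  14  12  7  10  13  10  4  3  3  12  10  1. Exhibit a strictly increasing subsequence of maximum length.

1, 5, 7, 10, 13

Patience tails give the LIS length; then backtrack through the dp parents:
1 → extends → [1]
5 → extends → [1, 5]
14 → extends → [1, 5, 14]
12 → replaces 14 → [1, 5, 12]
7 → replaces 12 → [1, 5, 7]
10 → extends → [1, 5, 7, 10]
13 → extends → [1, 5, 7, 10, 13]
10 → already a tail → [1, 5, 7, 10, 13]
4 → replaces 5 → [1, 4, 7, 10, 13]
3 → replaces 4 → [1, 3, 7, 10, 13]
3 → already a tail → [1, 3, 7, 10, 13]
12 → replaces 13 → [1, 3, 7, 10, 12]
10 → already a tail → [1, 3, 7, 10, 12]
1 → already a tail → [1, 3, 7, 10, 12]
Length 5; one witness is 1, 5, 7, 10, 13.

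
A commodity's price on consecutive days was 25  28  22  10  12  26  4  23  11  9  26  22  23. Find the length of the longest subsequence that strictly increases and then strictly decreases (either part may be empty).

inc[i] = longest strictly increasing subsequence ending at i; dec[i] = longest strictly decreasing subsequence starting at i:
i:      1  2  3  4  5  6  7  8  9 10 11 12 13
a[i]:  25 28 22 10 12 26  4 23 11  9 26 22 23
inc:    1  2  1  1  2  3  1  3  2  2  4  3  4
dec:    5  5  4  2  3  4  1  3  2  1  2  1  1
Best peak at i=2 (value 28): inc=2, dec=5, length 2+5−1 = 6.

6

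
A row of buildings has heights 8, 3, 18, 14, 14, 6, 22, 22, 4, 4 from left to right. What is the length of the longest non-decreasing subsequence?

5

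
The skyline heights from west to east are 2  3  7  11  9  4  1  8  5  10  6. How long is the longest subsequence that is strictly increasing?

Track the smallest tail for each achievable length (strict):
2 → extends → [2]
3 → extends → [2, 3]
7 → extends → [2, 3, 7]
11 → extends → [2, 3, 7, 11]
9 → replaces 11 → [2, 3, 7, 9]
4 → replaces 7 → [2, 3, 4, 9]
1 → replaces 2 → [1, 3, 4, 9]
8 → replaces 9 → [1, 3, 4, 8]
5 → replaces 8 → [1, 3, 4, 5]
10 → extends → [1, 3, 4, 5, 10]
6 → replaces 10 → [1, 3, 4, 5, 6]
Five tails, so the longest strictly increasing subsequence has length 5 (e.g. 2, 3, 7, 9, 10).

5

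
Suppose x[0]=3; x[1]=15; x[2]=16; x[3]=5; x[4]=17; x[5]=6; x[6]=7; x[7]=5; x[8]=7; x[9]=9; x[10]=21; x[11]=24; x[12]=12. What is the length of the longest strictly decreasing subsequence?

3

Negate each value so 'decreasing' becomes 'increasing', then run patience tails on the negated sequence:
-3 → extends → [-3]
-15 → replaces -3 → [-15]
-16 → replaces -15 → [-16]
-5 → extends → [-16, -5]
-17 → replaces -16 → [-17, -5]
-6 → replaces -5 → [-17, -6]
-7 → replaces -6 → [-17, -7]
-5 → extends → [-17, -7, -5]
-7 → already a tail → [-17, -7, -5]
-9 → replaces -7 → [-17, -9, -5]
-21 → replaces -17 → [-21, -9, -5]
-24 → replaces -21 → [-24, -9, -5]
-12 → replaces -9 → [-24, -12, -5]
Three tails, so the longest strictly decreasing subsequence of the original has length 3.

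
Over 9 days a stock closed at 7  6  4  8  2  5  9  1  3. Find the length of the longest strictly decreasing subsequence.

Negate each value so 'decreasing' becomes 'increasing', then run patience tails on the negated sequence:
-7 → extends → [-7]
-6 → extends → [-7, -6]
-4 → extends → [-7, -6, -4]
-8 → replaces -7 → [-8, -6, -4]
-2 → extends → [-8, -6, -4, -2]
-5 → replaces -4 → [-8, -6, -5, -2]
-9 → replaces -8 → [-9, -6, -5, -2]
-1 → extends → [-9, -6, -5, -2, -1]
-3 → replaces -2 → [-9, -6, -5, -3, -1]
Five tails, so the longest strictly decreasing subsequence of the original has length 5.

5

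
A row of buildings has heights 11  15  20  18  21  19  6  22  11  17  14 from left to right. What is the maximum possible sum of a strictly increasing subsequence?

Let S[i] be the best sum of a strictly increasing subsequence ending at i:
i:      1  2  3  4  5  6  7  8  9 10 11
a[i]:  11 15 20 18 21 19  6 22 11 17 14
S:     11 26 46 44 67 63  6 89 17 43 31
Maximum is 89 (e.g. 11 + 15 + 20 + 21 + 22).

89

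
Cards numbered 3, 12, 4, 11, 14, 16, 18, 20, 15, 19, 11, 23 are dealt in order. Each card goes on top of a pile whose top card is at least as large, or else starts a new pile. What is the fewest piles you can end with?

8

Place each on the leftmost legal pile:
3 → new pile 1 (tops now [3])
12 → new pile 2 (tops now [3, 12])
4 → pile 2 (tops now [3, 4])
11 → new pile 3 (tops now [3, 4, 11])
14 → new pile 4 (tops now [3, 4, 11, 14])
16 → new pile 5 (tops now [3, 4, 11, 14, 16])
18 → new pile 6 (tops now [3, 4, 11, 14, 16, 18])
20 → new pile 7 (tops now [3, 4, 11, 14, 16, 18, 20])
15 → pile 5 (tops now [3, 4, 11, 14, 15, 18, 20])
19 → pile 7 (tops now [3, 4, 11, 14, 15, 18, 19])
11 → pile 3 (tops now [3, 4, 11, 14, 15, 18, 19])
23 → new pile 8 (tops now [3, 4, 11, 14, 15, 18, 19, 23])
Eight piles.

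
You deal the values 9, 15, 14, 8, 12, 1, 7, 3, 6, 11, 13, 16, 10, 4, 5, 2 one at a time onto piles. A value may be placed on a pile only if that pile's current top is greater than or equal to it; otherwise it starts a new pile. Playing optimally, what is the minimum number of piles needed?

6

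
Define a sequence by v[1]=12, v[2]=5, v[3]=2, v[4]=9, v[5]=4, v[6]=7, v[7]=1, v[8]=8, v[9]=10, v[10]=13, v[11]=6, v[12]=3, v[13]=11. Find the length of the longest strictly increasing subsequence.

6

Let dp[i] be the length of the longest such subsequence ending at index i:
i:      1  2  3  4  5  6  7  8  9 10 11 12 13
v[i]:  12  5  2  9  4  7  1  8 10 13  6  3 11
dp:     1  1  1  2  2  3  1  4  5  6  3  2  6
Maximum dp value is 6.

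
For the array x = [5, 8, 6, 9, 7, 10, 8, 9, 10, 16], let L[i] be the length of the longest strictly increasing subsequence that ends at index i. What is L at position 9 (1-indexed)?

6

dp[i] = 1 + max{dp[j] : j<i, x[j]<x[i]} (or 1 if no such j):
i:      1  2  3  4  5  6  7  8  9 10
x[i]:   5  8  6  9  7 10  8  9 10 16
dp:     1  2  2  3  3  4  4  5  6  7
At index 9 the value is 6.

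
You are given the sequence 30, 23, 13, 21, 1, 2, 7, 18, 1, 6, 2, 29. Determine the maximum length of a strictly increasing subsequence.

5

Track the smallest tail for each achievable length (strict):
30 → extends → [30]
23 → replaces 30 → [23]
13 → replaces 23 → [13]
21 → extends → [13, 21]
1 → replaces 13 → [1, 21]
2 → replaces 21 → [1, 2]
7 → extends → [1, 2, 7]
18 → extends → [1, 2, 7, 18]
1 → already a tail → [1, 2, 7, 18]
6 → replaces 7 → [1, 2, 6, 18]
2 → already a tail → [1, 2, 6, 18]
29 → extends → [1, 2, 6, 18, 29]
Five tails, so the longest strictly increasing subsequence has length 5 (e.g. 1, 2, 7, 18, 29).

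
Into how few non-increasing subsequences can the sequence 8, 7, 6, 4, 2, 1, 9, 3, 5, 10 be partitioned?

4

Place each on the leftmost legal pile:
8 → new pile 1 (tops now [8])
7 → pile 1 (tops now [7])
6 → pile 1 (tops now [6])
4 → pile 1 (tops now [4])
2 → pile 1 (tops now [2])
1 → pile 1 (tops now [1])
9 → new pile 2 (tops now [1, 9])
3 → pile 2 (tops now [1, 3])
5 → new pile 3 (tops now [1, 3, 5])
10 → new pile 4 (tops now [1, 3, 5, 10])
Four piles.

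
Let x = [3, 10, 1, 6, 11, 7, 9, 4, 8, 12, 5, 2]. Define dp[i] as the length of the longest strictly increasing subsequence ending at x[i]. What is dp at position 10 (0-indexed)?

dp[i] = 1 + max{dp[j] : j<i, x[j]<x[i]} (or 1 if no such j):
i:      0  1  2  3  4  5  6  7  8  9 10 11
x[i]:   3 10  1  6 11  7  9  4  8 12  5  2
dp:     1  2  1  2  3  3  4  2  4  5  3  2
At index 10 the value is 3.

3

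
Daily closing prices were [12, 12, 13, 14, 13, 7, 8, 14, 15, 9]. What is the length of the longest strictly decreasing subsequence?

3

Negate each value so 'decreasing' becomes 'increasing', then run patience tails on the negated sequence:
-12 → extends → [-12]
-12 → already a tail → [-12]
-13 → replaces -12 → [-13]
-14 → replaces -13 → [-14]
-13 → extends → [-14, -13]
-7 → extends → [-14, -13, -7]
-8 → replaces -7 → [-14, -13, -8]
-14 → already a tail → [-14, -13, -8]
-15 → replaces -14 → [-15, -13, -8]
-9 → replaces -8 → [-15, -13, -9]
Three tails, so the longest strictly decreasing subsequence of the original has length 3.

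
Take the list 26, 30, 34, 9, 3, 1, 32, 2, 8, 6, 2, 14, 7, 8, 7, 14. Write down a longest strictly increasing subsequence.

1, 2, 6, 7, 8, 14

Patience tails give the LIS length; then backtrack through the dp parents:
26 → extends → [26]
30 → extends → [26, 30]
34 → extends → [26, 30, 34]
9 → replaces 26 → [9, 30, 34]
3 → replaces 9 → [3, 30, 34]
1 → replaces 3 → [1, 30, 34]
32 → replaces 34 → [1, 30, 32]
2 → replaces 30 → [1, 2, 32]
8 → replaces 32 → [1, 2, 8]
6 → replaces 8 → [1, 2, 6]
2 → already a tail → [1, 2, 6]
14 → extends → [1, 2, 6, 14]
7 → replaces 14 → [1, 2, 6, 7]
8 → extends → [1, 2, 6, 7, 8]
7 → already a tail → [1, 2, 6, 7, 8]
14 → extends → [1, 2, 6, 7, 8, 14]
Length 6; one witness is 1, 2, 6, 7, 8, 14.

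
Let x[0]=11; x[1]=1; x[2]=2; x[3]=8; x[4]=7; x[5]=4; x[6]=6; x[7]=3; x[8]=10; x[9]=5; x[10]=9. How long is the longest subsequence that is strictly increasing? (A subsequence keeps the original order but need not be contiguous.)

Track the smallest tail for each achievable length (strict):
11 → extends → [11]
1 → replaces 11 → [1]
2 → extends → [1, 2]
8 → extends → [1, 2, 8]
7 → replaces 8 → [1, 2, 7]
4 → replaces 7 → [1, 2, 4]
6 → extends → [1, 2, 4, 6]
3 → replaces 4 → [1, 2, 3, 6]
10 → extends → [1, 2, 3, 6, 10]
5 → replaces 6 → [1, 2, 3, 5, 10]
9 → replaces 10 → [1, 2, 3, 5, 9]
Five tails, so the longest strictly increasing subsequence has length 5 (e.g. 1, 2, 4, 6, 10).

5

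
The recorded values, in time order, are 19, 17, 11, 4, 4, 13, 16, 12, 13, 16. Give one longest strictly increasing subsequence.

11, 12, 13, 16

Patience tails give the LIS length; then backtrack through the dp parents:
19 → extends → [19]
17 → replaces 19 → [17]
11 → replaces 17 → [11]
4 → replaces 11 → [4]
4 → already a tail → [4]
13 → extends → [4, 13]
16 → extends → [4, 13, 16]
12 → replaces 13 → [4, 12, 16]
13 → replaces 16 → [4, 12, 13]
16 → extends → [4, 12, 13, 16]
Length 4; one witness is 11, 12, 13, 16.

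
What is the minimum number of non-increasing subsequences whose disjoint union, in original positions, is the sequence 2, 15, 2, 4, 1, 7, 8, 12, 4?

Place each on the leftmost legal pile:
2 → new pile 1 (tops now [2])
15 → new pile 2 (tops now [2, 15])
2 → pile 1 (tops now [2, 15])
4 → pile 2 (tops now [2, 4])
1 → pile 1 (tops now [1, 4])
7 → new pile 3 (tops now [1, 4, 7])
8 → new pile 4 (tops now [1, 4, 7, 8])
12 → new pile 5 (tops now [1, 4, 7, 8, 12])
4 → pile 2 (tops now [1, 4, 7, 8, 12])
Five piles.

5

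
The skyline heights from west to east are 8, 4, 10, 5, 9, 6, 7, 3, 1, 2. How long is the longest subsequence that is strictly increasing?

4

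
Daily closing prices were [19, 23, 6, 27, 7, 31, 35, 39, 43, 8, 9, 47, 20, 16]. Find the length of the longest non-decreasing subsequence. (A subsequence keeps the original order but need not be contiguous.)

8

Track the smallest tail for each achievable length (allowing ties):
19 → extends → [19]
23 → extends → [19, 23]
6 → replaces 19 → [6, 23]
27 → extends → [6, 23, 27]
7 → replaces 23 → [6, 7, 27]
31 → extends → [6, 7, 27, 31]
35 → extends → [6, 7, 27, 31, 35]
39 → extends → [6, 7, 27, 31, 35, 39]
43 → extends → [6, 7, 27, 31, 35, 39, 43]
8 → replaces 27 → [6, 7, 8, 31, 35, 39, 43]
9 → replaces 31 → [6, 7, 8, 9, 35, 39, 43]
47 → extends → [6, 7, 8, 9, 35, 39, 43, 47]
20 → replaces 35 → [6, 7, 8, 9, 20, 39, 43, 47]
16 → replaces 20 → [6, 7, 8, 9, 16, 39, 43, 47]
Eight tails, so the longest non-decreasing subsequence has length 8 (e.g. 19, 23, 27, 31, 35, 39, 43, 47).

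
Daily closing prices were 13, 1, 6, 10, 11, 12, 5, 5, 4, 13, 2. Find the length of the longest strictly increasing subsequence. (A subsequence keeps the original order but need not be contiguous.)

Track the smallest tail for each achievable length (strict):
13 → extends → [13]
1 → replaces 13 → [1]
6 → extends → [1, 6]
10 → extends → [1, 6, 10]
11 → extends → [1, 6, 10, 11]
12 → extends → [1, 6, 10, 11, 12]
5 → replaces 6 → [1, 5, 10, 11, 12]
5 → already a tail → [1, 5, 10, 11, 12]
4 → replaces 5 → [1, 4, 10, 11, 12]
13 → extends → [1, 4, 10, 11, 12, 13]
2 → replaces 4 → [1, 2, 10, 11, 12, 13]
Six tails, so the longest strictly increasing subsequence has length 6 (e.g. 1, 6, 10, 11, 12, 13).

6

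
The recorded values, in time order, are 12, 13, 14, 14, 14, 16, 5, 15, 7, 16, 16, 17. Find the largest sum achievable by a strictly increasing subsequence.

87

Let S[i] be the best sum of a strictly increasing subsequence ending at i:
i:      1  2  3  4  5  6  7  8  9 10 11 12
a[i]:  12 13 14 14 14 16  5 15  7 16 16 17
S:     12 25 39 39 39 55  5 54 12 70 70 87
Maximum is 87 (e.g. 12 + 13 + 14 + 15 + 16 + 17).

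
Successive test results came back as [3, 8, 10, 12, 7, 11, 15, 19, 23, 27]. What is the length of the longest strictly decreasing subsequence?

2

Negate each value so 'decreasing' becomes 'increasing', then run patience tails on the negated sequence:
-3 → extends → [-3]
-8 → replaces -3 → [-8]
-10 → replaces -8 → [-10]
-12 → replaces -10 → [-12]
-7 → extends → [-12, -7]
-11 → replaces -7 → [-12, -11]
-15 → replaces -12 → [-15, -11]
-19 → replaces -15 → [-19, -11]
-23 → replaces -19 → [-23, -11]
-27 → replaces -23 → [-27, -11]
Two tails, so the longest strictly decreasing subsequence of the original has length 2.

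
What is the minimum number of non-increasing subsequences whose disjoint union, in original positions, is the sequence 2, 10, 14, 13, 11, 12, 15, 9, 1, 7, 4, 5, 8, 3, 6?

5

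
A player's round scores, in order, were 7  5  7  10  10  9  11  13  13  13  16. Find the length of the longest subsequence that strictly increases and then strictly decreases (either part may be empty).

inc[i] = longest strictly increasing subsequence ending at i; dec[i] = longest strictly decreasing subsequence starting at i:
i:      1  2  3  4  5  6  7  8  9 10 11
a[i]:   7  5  7 10 10  9 11 13 13 13 16
inc:    1  1  2  3  3  3  4  5  5  5  6
dec:    2  1  1  2  2  1  1  1  1  1  1
Best peak at i=11 (value 16): inc=6, dec=1, length 6+1−1 = 6.

6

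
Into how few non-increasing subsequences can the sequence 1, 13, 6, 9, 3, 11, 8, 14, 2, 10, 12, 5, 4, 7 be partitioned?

5

The minimum number of non-increasing subsequences covering a sequence equals the length of its longest strictly increasing subsequence.
LIS length is 5 (e.g. 1, 6, 9, 11, 14), so 5 piles are needed.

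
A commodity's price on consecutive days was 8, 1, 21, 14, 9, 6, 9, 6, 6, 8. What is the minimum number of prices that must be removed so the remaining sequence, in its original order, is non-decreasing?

Fewest deletions = n − (longest non-decreasing subsequence).
Patience tails:
8 → extends → [8]
1 → replaces 8 → [1]
21 → extends → [1, 21]
14 → replaces 21 → [1, 14]
9 → replaces 14 → [1, 9]
6 → replaces 9 → [1, 6]
9 → extends → [1, 6, 9]
6 → replaces 9 → [1, 6, 6]
6 → extends → [1, 6, 6, 6]
8 → extends → [1, 6, 6, 6, 8]
Longest non-decreasing subsequence has length 5, so deletions = 10 − 5 = 5.

5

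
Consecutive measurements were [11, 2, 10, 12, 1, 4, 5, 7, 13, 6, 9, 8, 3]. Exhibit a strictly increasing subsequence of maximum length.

2, 4, 5, 7, 13

Patience tails give the LIS length; then backtrack through the dp parents:
11 → extends → [11]
2 → replaces 11 → [2]
10 → extends → [2, 10]
12 → extends → [2, 10, 12]
1 → replaces 2 → [1, 10, 12]
4 → replaces 10 → [1, 4, 12]
5 → replaces 12 → [1, 4, 5]
7 → extends → [1, 4, 5, 7]
13 → extends → [1, 4, 5, 7, 13]
6 → replaces 7 → [1, 4, 5, 6, 13]
9 → replaces 13 → [1, 4, 5, 6, 9]
8 → replaces 9 → [1, 4, 5, 6, 8]
3 → replaces 4 → [1, 3, 5, 6, 8]
Length 5; one witness is 2, 4, 5, 7, 13.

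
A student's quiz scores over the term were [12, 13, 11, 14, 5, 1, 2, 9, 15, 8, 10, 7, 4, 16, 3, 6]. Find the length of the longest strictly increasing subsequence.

5

Track the smallest tail for each achievable length (strict):
12 → extends → [12]
13 → extends → [12, 13]
11 → replaces 12 → [11, 13]
14 → extends → [11, 13, 14]
5 → replaces 11 → [5, 13, 14]
1 → replaces 5 → [1, 13, 14]
2 → replaces 13 → [1, 2, 14]
9 → replaces 14 → [1, 2, 9]
15 → extends → [1, 2, 9, 15]
8 → replaces 9 → [1, 2, 8, 15]
10 → replaces 15 → [1, 2, 8, 10]
7 → replaces 8 → [1, 2, 7, 10]
4 → replaces 7 → [1, 2, 4, 10]
16 → extends → [1, 2, 4, 10, 16]
3 → replaces 4 → [1, 2, 3, 10, 16]
6 → replaces 10 → [1, 2, 3, 6, 16]
Five tails, so the longest strictly increasing subsequence has length 5 (e.g. 12, 13, 14, 15, 16).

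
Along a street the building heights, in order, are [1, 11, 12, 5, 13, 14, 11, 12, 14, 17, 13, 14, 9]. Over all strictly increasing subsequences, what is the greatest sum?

68

Let S[i] be the best sum of a strictly increasing subsequence ending at i:
i:      1  2  3  4  5  6  7  8  9 10 11 12 13
a[i]:   1 11 12  5 13 14 11 12 14 17 13 14  9
S:      1 12 24  6 37 51 17 29 51 68 42 56 15
Maximum is 68 (e.g. 1 + 11 + 12 + 13 + 14 + 17).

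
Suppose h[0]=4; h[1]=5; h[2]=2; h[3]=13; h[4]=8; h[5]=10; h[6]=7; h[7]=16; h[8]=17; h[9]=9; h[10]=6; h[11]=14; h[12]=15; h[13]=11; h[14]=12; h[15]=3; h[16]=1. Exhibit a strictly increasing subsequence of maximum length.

4, 5, 8, 10, 16, 17

Patience tails give the LIS length; then backtrack through the dp parents:
4 → extends → [4]
5 → extends → [4, 5]
2 → replaces 4 → [2, 5]
13 → extends → [2, 5, 13]
8 → replaces 13 → [2, 5, 8]
10 → extends → [2, 5, 8, 10]
7 → replaces 8 → [2, 5, 7, 10]
16 → extends → [2, 5, 7, 10, 16]
17 → extends → [2, 5, 7, 10, 16, 17]
9 → replaces 10 → [2, 5, 7, 9, 16, 17]
6 → replaces 7 → [2, 5, 6, 9, 16, 17]
14 → replaces 16 → [2, 5, 6, 9, 14, 17]
15 → replaces 17 → [2, 5, 6, 9, 14, 15]
11 → replaces 14 → [2, 5, 6, 9, 11, 15]
12 → replaces 15 → [2, 5, 6, 9, 11, 12]
3 → replaces 5 → [2, 3, 6, 9, 11, 12]
1 → replaces 2 → [1, 3, 6, 9, 11, 12]
Length 6; one witness is 4, 5, 8, 10, 16, 17.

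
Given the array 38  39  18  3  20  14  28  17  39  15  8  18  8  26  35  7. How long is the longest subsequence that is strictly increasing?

Track the smallest tail for each achievable length (strict):
38 → extends → [38]
39 → extends → [38, 39]
18 → replaces 38 → [18, 39]
3 → replaces 18 → [3, 39]
20 → replaces 39 → [3, 20]
14 → replaces 20 → [3, 14]
28 → extends → [3, 14, 28]
17 → replaces 28 → [3, 14, 17]
39 → extends → [3, 14, 17, 39]
15 → replaces 17 → [3, 14, 15, 39]
8 → replaces 14 → [3, 8, 15, 39]
18 → replaces 39 → [3, 8, 15, 18]
8 → already a tail → [3, 8, 15, 18]
26 → extends → [3, 8, 15, 18, 26]
35 → extends → [3, 8, 15, 18, 26, 35]
7 → replaces 8 → [3, 7, 15, 18, 26, 35]
Six tails, so the longest strictly increasing subsequence has length 6 (e.g. 3, 14, 17, 18, 26, 35).

6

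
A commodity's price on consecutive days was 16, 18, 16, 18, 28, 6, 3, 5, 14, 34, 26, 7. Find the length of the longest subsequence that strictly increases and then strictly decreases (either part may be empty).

inc[i] = longest strictly increasing subsequence ending at i; dec[i] = longest strictly decreasing subsequence starting at i:
i:      1  2  3  4  5  6  7  8  9 10 11 12
a[i]:  16 18 16 18 28  6  3  5 14 34 26  7
inc:    1  2  1  2  3  1  1  2  3  4  4  3
dec:    3  4  3  3  3  2  1  1  2  3  2  1
Best peak at i=10 (value 34): inc=4, dec=3, length 4+3−1 = 6.

6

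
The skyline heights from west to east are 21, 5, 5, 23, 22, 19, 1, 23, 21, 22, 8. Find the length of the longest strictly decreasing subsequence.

4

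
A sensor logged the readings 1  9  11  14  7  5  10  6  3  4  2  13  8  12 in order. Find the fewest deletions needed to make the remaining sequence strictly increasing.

9

Fewest deletions = n − (longest strictly increasing subsequence).
Patience tails:
1 → extends → [1]
9 → extends → [1, 9]
11 → extends → [1, 9, 11]
14 → extends → [1, 9, 11, 14]
7 → replaces 9 → [1, 7, 11, 14]
5 → replaces 7 → [1, 5, 11, 14]
10 → replaces 11 → [1, 5, 10, 14]
6 → replaces 10 → [1, 5, 6, 14]
3 → replaces 5 → [1, 3, 6, 14]
4 → replaces 6 → [1, 3, 4, 14]
2 → replaces 3 → [1, 2, 4, 14]
13 → replaces 14 → [1, 2, 4, 13]
8 → replaces 13 → [1, 2, 4, 8]
12 → extends → [1, 2, 4, 8, 12]
Longest strictly increasing subsequence has length 5, so deletions = 14 − 5 = 9.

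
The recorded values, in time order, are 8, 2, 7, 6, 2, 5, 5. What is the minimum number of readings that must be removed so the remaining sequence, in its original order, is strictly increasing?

Fewest deletions = n − (longest strictly increasing subsequence).
Patience tails:
8 → extends → [8]
2 → replaces 8 → [2]
7 → extends → [2, 7]
6 → replaces 7 → [2, 6]
2 → already a tail → [2, 6]
5 → replaces 6 → [2, 5]
5 → already a tail → [2, 5]
Longest strictly increasing subsequence has length 2, so deletions = 7 − 2 = 5.

5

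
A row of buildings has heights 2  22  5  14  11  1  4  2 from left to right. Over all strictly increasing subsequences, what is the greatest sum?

24

Let S[i] be the best sum of a strictly increasing subsequence ending at i:
i:      1  2  3  4  5  6  7  8
a[i]:   2 22  5 14 11  1  4  2
S:      2 24  7 21 18  1  6  3
Maximum is 24 (e.g. 2 + 22).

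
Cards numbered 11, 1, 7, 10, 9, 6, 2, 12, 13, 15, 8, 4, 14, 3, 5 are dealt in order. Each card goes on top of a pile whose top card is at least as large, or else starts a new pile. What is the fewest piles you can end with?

6

Place each on the leftmost legal pile:
11 → new pile 1 (tops now [11])
1 → pile 1 (tops now [1])
7 → new pile 2 (tops now [1, 7])
10 → new pile 3 (tops now [1, 7, 10])
9 → pile 3 (tops now [1, 7, 9])
6 → pile 2 (tops now [1, 6, 9])
2 → pile 2 (tops now [1, 2, 9])
12 → new pile 4 (tops now [1, 2, 9, 12])
13 → new pile 5 (tops now [1, 2, 9, 12, 13])
15 → new pile 6 (tops now [1, 2, 9, 12, 13, 15])
8 → pile 3 (tops now [1, 2, 8, 12, 13, 15])
4 → pile 3 (tops now [1, 2, 4, 12, 13, 15])
14 → pile 6 (tops now [1, 2, 4, 12, 13, 14])
3 → pile 3 (tops now [1, 2, 3, 12, 13, 14])
5 → pile 4 (tops now [1, 2, 3, 5, 13, 14])
Six piles.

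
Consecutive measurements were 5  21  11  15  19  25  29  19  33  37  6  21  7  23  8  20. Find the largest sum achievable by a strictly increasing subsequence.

Let S[i] be the best sum of a strictly increasing subsequence ending at i:
i:       1   2   3   4   5   6   7   8   9  10  11  12  13  14  15  16
a[i]:    5  21  11  15  19  25  29  19  33  37   6  21   7  23   8  20
S:       5  26  16  31  50  75 104  50 137 174  11  71  18  94  26  70
Maximum is 174 (e.g. 5 + 11 + 15 + 19 + 25 + 29 + 33 + 37).

174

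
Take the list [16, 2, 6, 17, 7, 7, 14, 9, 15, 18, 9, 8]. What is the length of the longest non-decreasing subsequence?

7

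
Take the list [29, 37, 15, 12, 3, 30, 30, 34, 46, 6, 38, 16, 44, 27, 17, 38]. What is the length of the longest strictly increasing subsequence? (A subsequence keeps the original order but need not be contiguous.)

5

Let dp[i] be the length of the longest such subsequence ending at index i:
i:      1  2  3  4  5  6  7  8  9 10 11 12 13 14 15 16
a[i]:  29 37 15 12  3 30 30 34 46  6 38 16 44 27 17 38
dp:     1  2  1  1  1  2  2  3  4  2  4  3  5  4  4  5
Maximum dp value is 5.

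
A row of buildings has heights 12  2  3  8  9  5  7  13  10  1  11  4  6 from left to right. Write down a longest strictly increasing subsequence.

2, 3, 8, 9, 10, 11

Patience tails give the LIS length; then backtrack through the dp parents:
12 → extends → [12]
2 → replaces 12 → [2]
3 → extends → [2, 3]
8 → extends → [2, 3, 8]
9 → extends → [2, 3, 8, 9]
5 → replaces 8 → [2, 3, 5, 9]
7 → replaces 9 → [2, 3, 5, 7]
13 → extends → [2, 3, 5, 7, 13]
10 → replaces 13 → [2, 3, 5, 7, 10]
1 → replaces 2 → [1, 3, 5, 7, 10]
11 → extends → [1, 3, 5, 7, 10, 11]
4 → replaces 5 → [1, 3, 4, 7, 10, 11]
6 → replaces 7 → [1, 3, 4, 6, 10, 11]
Length 6; one witness is 2, 3, 8, 9, 10, 11.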